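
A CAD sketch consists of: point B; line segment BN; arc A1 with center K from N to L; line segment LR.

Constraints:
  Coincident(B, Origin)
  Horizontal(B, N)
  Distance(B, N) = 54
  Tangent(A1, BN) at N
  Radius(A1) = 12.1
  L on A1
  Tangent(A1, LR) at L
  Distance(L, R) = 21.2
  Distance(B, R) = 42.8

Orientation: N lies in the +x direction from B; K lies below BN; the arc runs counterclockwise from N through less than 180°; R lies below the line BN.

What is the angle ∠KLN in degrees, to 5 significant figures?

57.724°

B is at the origin; B and N share the same y with |BN| = 54.0 and N on the +x side, so N = (54.000, 0.0000). The tangent condition forces KN to be normal to BN, so K = N + (0, -12.1) = (54.000, -12.100). Since KL ⟂ LR (tangency), |KR| = √(12.1² + 21.2²) = 24.410 regardless of where L sits on A1. So R lies on both circle(B, 42.8) and circle(K, 24.410); the below-BN intersection is R = (33.964, -26.044). L is the foot of the tangent from R: L = (43.074, -6.9006).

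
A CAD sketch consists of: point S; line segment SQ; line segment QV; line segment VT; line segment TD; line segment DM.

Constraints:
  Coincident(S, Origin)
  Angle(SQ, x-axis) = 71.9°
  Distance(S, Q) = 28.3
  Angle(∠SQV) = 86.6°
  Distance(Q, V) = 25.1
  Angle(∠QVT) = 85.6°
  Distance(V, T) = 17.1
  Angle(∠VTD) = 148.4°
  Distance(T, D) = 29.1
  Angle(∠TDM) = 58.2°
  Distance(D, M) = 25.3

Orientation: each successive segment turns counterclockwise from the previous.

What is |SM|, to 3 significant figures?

12.0

S is at the origin; SQ runs at 71.9° with length 28.3, so Q = (8.79, 26.9). ∠SQV = 86.6° gives QV at 165° from the x-axis; with |QV| = 25.1, V = (-15.5, 33.3). ∠QVT = 85.6° gives VT at -100° from the x-axis; with |VT| = 17.1, T = (-18.5, 16.4). ∠VTD = 148.4° gives TD at -68.7° from the x-axis; with |TD| = 29.1, D = (-7.97, -10.7). ∠TDM = 58.2° gives DM at 53.1° from the x-axis; with |DM| = 25.3, M = (7.22, 9.56). Then |SM| = |M − S| = 12.0.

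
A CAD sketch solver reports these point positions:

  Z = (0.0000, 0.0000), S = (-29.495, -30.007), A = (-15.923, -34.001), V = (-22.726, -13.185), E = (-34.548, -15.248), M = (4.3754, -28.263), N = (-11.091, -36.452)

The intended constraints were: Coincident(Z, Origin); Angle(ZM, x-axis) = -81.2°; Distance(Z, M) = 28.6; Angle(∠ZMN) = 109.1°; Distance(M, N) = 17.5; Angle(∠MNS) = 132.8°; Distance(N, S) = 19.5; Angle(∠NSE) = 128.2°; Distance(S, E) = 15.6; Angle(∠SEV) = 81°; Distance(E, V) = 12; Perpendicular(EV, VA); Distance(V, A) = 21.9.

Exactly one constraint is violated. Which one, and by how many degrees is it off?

Perpendicular(EV, VA) — off by 8.20°.

Z = (0.00, 0.00) ✓; ZM at -81.20° ✓; |ZM| = 28.60 ✓; ∠ZMN = 109.1° ✓; |MN| = 17.50 ✓; ∠MNS = 132.8° ✓; |NS| = 19.50 ✓; ∠NSE = 128.2° ✓; |SE| = 15.60 ✓; ∠SEV = 81.00° ✓; |EV| = 12.00 ✓; ∠(EV, VA) = 81.80° ✗; |VA| = 21.90 ✓.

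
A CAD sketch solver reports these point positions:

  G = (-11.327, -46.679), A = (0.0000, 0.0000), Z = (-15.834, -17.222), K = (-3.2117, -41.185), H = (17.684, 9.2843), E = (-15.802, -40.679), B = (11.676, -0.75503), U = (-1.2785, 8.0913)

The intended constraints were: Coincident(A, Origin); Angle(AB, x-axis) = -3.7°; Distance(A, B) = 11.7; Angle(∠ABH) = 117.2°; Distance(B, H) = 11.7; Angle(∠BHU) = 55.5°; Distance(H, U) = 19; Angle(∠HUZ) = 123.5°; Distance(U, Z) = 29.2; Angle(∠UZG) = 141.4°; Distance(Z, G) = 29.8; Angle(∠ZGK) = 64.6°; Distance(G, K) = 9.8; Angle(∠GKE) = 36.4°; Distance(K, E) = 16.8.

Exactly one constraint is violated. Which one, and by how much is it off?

Distance(K, E) = 16.8 — off by 4.20.

A = (0.00, 0.00) ✓; AB at -3.700° ✓; |AB| = 11.70 ✓; ∠ABH = 117.2° ✓; |BH| = 11.70 ✓; ∠BHU = 55.50° ✓; |HU| = 19.00 ✓; ∠HUZ = 123.5° ✓; |UZ| = 29.20 ✓; ∠UZG = 141.4° ✓; |ZG| = 29.80 ✓; ∠ZGK = 64.60° ✓; |GK| = 9.800 ✓; ∠GKE = 36.40° ✓; |KE| = 12.60 ✗.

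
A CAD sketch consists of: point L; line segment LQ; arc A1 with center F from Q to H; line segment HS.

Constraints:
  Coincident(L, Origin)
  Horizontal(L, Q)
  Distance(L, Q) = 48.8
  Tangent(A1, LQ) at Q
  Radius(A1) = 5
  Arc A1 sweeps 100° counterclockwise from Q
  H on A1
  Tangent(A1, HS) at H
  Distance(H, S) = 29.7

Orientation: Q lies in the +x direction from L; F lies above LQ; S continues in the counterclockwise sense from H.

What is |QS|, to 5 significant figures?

35.118

On A1, Q sits at bearing -90° from F; a 100° counterclockwise sweep puts H at bearing 10°, so H = F + 5.0·(cos 10°, sin 10°) = (53.724, 5.8682). The tangent condition forces FH to be normal to HS, so HS runs along (−sin 10°, cos 10°); with |HS| = 29.7, S = (48.567, 35.117). Then |QS| = |S − Q| = 35.118.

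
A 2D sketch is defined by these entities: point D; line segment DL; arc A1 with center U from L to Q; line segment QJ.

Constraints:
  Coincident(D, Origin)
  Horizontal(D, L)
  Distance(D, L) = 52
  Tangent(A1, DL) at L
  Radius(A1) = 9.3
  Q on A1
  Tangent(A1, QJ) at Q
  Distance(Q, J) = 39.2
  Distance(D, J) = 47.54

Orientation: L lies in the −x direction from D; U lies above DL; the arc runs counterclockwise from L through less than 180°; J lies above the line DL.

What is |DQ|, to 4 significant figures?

44.02

Checks: |UQ| = 9.300 ✓; ∠(UQ, QJ) = 90.00° ✓; |QJ| = 39.20 ✓; |DJ| = 47.54 ✓.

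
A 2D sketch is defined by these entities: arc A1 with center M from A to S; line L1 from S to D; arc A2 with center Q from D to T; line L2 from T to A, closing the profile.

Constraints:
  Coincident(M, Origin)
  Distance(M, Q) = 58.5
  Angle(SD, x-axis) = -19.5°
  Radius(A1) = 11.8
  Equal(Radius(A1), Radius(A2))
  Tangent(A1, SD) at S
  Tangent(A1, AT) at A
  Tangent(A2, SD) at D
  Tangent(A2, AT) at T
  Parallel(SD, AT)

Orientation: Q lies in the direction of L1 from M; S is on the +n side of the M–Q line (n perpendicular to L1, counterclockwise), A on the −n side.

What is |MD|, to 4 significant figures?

59.68

The slot axis is L1's direction at -19.5°, so u = (cos -19.5°, sin -19.5°) = (0.9426, -0.3338) and n = (−sin -19.5°, cos -19.5°) = (0.3338, 0.9426). M is at the origin and Q lies 58.5 along u from M, so Q = 58.5·u = (55.14, -19.53). Tangency of A1 to both parallel lines with radius 11.8 puts S and A at M ± 11.8·n: S = (3.939, 11.12), A = (-3.939, -11.12). Equal radii place D and T the same way about Q: D = Q + 11.8·n = (59.08, -8.405), T = Q − 11.8·n = (51.21, -30.65). Then |MD| = |D − M| = 59.68.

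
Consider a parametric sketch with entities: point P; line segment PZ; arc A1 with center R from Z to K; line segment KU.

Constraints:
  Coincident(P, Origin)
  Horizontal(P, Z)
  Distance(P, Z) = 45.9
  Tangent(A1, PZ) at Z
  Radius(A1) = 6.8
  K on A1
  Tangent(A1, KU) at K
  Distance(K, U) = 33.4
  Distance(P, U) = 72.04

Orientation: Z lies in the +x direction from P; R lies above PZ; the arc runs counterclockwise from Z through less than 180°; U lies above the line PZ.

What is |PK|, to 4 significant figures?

52.65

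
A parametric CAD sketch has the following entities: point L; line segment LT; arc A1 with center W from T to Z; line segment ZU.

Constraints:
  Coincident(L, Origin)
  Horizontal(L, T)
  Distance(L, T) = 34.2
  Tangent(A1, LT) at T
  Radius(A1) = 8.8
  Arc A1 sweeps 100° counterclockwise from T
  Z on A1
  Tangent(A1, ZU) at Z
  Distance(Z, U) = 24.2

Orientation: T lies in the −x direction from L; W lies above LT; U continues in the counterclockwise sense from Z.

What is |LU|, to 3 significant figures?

45.3

On A1, T sits at bearing -90° from W; a 100° counterclockwise sweep puts Z at bearing 10°, so Z = W + 8.8·(cos 10°, sin 10°) = (-25.5, 10.3). The tangent condition forces WZ to be normal to ZU, so ZU runs along (−sin 10°, cos 10°); with |ZU| = 24.2, U = (-29.7, 34.2). Then |LU| = |U − L| = 45.3.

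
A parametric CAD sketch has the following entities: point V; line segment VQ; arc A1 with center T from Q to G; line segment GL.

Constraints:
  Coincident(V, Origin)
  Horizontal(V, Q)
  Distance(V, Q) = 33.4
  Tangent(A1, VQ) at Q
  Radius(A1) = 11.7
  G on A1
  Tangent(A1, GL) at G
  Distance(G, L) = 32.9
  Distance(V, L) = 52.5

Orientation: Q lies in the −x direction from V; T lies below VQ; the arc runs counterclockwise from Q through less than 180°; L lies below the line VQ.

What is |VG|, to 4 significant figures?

46.87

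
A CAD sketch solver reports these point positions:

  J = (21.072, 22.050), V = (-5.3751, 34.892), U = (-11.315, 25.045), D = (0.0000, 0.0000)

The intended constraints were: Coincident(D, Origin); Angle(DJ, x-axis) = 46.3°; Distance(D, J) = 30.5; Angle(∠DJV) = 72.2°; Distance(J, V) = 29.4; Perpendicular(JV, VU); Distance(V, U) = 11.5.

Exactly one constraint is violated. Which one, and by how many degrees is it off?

Perpendicular(JV, VU) — off by 5.20°.

D = (0.00, 0.00) ✓; DJ at 46.30° ✓; |DJ| = 30.50 ✓; ∠DJV = 72.20° ✓; |JV| = 29.40 ✓; ∠(JV, VU) = 84.80° ✗; |VU| = 11.50 ✓.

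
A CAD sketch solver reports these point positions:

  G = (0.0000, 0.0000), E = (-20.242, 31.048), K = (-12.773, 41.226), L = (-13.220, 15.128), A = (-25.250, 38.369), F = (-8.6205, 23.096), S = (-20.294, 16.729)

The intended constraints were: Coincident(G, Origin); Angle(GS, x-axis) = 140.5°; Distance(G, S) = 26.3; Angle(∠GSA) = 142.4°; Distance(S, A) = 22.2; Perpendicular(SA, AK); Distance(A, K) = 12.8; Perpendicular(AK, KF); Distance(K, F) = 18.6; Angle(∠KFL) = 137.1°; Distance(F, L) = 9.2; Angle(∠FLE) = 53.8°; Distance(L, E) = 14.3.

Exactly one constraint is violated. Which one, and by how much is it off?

Distance(L, E) = 14.3 — off by 3.10.

G = (0.00, 0.00) ✓; GS at 140.5° ✓; |GS| = 26.30 ✓; ∠GSA = 142.4° ✓; |SA| = 22.20 ✓; ∠(SA, AK) = 90.00° ✓; |AK| = 12.80 ✓; ∠(AK, KF) = 90.00° ✓; |KF| = 18.60 ✓; ∠KFL = 137.1° ✓; |FL| = 9.200 ✓; ∠FLE = 53.80° ✓; |LE| = 17.40 ✗.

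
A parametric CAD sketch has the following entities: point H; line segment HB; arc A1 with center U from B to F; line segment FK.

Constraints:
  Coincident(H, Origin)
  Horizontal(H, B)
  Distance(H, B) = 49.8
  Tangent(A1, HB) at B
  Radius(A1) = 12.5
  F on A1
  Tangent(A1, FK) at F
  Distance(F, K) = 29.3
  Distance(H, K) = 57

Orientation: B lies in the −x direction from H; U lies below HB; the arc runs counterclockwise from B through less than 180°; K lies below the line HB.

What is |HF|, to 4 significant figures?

62.47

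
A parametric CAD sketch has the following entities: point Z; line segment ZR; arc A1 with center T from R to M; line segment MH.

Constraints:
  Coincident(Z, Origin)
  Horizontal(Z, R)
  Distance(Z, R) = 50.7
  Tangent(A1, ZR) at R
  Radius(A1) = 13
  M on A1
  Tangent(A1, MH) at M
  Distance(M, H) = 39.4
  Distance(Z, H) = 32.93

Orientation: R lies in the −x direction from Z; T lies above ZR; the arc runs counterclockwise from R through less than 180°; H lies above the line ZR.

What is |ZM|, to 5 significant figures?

42.002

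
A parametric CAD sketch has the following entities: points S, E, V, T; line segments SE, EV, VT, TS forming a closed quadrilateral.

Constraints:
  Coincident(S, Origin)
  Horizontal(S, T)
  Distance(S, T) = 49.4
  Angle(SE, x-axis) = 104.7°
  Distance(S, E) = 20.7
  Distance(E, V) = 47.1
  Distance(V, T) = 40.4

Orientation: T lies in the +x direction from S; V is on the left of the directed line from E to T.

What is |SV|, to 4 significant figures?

54.25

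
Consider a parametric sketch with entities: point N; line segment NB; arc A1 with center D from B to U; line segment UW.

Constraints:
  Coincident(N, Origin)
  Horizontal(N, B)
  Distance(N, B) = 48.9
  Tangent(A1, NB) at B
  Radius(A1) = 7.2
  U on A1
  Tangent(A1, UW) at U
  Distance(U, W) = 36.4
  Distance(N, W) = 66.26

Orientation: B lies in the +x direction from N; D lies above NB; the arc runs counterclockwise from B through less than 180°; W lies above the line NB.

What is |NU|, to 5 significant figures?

56.622

N is at the origin; N and B share the same y with |NB| = 48.9 and B on the +x side, so B = (48.900, 0.0000). Tangency of A1 to NB means the radius DB is perpendicular to NB, so D = B + (0, 7.2) = (48.900, 7.2000). Since DU ⟂ UW (tangency), |DW| = √(7.2² + 36.4²) = 37.105 regardless of where U sits on A1. So W lies on both circle(N, 66.26) and circle(D, 37.105); the above-NB intersection is W = (49.271, 44.303). U is the foot of the tangent from W: U = (55.977, 8.5265).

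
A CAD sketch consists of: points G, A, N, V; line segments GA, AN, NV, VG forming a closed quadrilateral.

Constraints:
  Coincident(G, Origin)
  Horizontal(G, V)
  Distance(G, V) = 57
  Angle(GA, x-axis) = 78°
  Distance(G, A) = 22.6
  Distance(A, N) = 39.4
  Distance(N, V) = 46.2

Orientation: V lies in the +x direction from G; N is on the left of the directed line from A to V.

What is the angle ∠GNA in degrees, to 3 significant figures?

16.8°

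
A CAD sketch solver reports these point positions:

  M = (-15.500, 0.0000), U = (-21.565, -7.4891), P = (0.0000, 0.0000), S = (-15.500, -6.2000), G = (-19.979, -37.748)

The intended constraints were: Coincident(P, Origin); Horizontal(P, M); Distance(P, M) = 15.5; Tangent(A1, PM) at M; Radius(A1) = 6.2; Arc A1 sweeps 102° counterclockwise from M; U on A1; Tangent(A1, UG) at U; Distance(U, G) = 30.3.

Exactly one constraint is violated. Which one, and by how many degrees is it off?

Tangent(A1, UG) at U — off by 9.00°.

P = (0.00, 0.00) ✓; P.y = 0.00, M.y = 0.00 ✓; |PM| = 15.50 ✓; ∠(SM, MP) = 90.00° ✓; |SM| = 6.200 ✓; bearing(S→U) − bearing(S→M) = 102.0° ✓; |SU| = 6.200 ✓; ∠(SU, UG) = 99.00° ✗; |UG| = 30.30 ✓.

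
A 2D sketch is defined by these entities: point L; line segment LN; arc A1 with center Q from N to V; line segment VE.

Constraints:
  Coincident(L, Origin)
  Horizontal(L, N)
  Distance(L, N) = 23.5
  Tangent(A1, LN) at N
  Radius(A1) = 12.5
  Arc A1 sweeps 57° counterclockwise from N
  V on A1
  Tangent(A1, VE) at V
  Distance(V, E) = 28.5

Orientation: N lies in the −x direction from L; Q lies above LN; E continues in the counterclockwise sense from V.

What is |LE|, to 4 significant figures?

29.70

L is at the origin; L and N share the same y with |LN| = 23.5 and N on the −x side, so N = (-23.50, 0.000). Since A1 is tangent to LN there, QN ⟂ LN, so Q = N + (0, 12.5) = (-23.50, 12.50). On A1, N sits at bearing -90° from Q; a 57° counterclockwise sweep puts V at bearing -33°, so V = Q + 12.5·(cos -33°, sin -33°) = (-13.02, 5.692). A1 meets VE tangentially, so QV is at right angles to VE, so VE runs along (−sin -33°, cos -33°); with |VE| = 28.5, E = (2.506, 29.59). Then |LE| = |E − L| = 29.70.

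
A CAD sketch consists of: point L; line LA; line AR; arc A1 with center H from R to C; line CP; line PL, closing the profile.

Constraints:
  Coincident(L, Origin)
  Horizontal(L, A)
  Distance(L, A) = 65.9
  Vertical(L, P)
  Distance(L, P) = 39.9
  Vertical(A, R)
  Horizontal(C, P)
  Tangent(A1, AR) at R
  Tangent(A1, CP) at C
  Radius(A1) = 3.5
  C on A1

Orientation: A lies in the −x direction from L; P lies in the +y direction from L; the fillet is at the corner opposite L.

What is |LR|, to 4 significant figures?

75.28

The virtual corner opposite L is at (-65.90, 39.90). Since A1 is tangent to AR there, HR ⟂ AR and tangency of A1 to CP means the radius HC is perpendicular to CP, with radius 3.5, so the center H sits 3.5 in from both sides at H = (-62.40, 36.40). That places the tangent points at R = (-65.90, 36.40) on AR and C = (-62.40, 39.90) on CP. Then |LR| = |R − L| = 75.28.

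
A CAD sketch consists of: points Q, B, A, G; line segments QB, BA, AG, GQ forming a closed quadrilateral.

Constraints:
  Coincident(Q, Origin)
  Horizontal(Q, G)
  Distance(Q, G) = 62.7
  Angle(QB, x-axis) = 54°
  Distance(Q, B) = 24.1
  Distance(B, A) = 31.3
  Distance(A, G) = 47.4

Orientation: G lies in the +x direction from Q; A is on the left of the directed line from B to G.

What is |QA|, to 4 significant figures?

55.07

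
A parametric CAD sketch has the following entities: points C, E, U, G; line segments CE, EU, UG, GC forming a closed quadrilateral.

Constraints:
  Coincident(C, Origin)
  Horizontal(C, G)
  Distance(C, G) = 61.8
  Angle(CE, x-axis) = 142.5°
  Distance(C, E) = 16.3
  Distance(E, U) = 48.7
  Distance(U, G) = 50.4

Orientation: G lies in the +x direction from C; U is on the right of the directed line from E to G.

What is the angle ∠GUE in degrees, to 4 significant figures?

99.04°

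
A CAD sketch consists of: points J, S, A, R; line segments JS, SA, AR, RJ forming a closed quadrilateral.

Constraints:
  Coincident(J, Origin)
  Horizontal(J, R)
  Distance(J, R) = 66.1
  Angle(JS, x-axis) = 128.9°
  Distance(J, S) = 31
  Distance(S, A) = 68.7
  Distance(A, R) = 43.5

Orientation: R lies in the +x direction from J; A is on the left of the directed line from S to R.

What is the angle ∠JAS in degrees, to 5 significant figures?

26.821°

Checks: JS at 128.9° ✓; |SA| = 68.70 ✓; |AR| = 43.50 ✓.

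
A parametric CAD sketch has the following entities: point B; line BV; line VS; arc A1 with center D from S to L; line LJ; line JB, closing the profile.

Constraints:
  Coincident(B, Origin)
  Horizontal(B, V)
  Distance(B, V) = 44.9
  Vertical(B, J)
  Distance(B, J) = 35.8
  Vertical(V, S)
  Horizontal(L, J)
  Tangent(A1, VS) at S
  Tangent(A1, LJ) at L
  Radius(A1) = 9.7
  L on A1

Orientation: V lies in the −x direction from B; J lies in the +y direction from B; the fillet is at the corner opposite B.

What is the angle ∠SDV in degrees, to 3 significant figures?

69.6°

B is at the origin; BV is horizontal with |BV| = 44.9 and V on the −x side, so V = (-44.9, 0.00). B and J share the same x with |BJ| = 35.8 and J on the +y side, so J = (0.00, 35.8). The virtual corner opposite B is at (-44.9, 35.8). A1 meets VS tangentially, so DS is at right angles to VS and A1 meets LJ tangentially, so DL is at right angles to LJ, with radius 9.7, so the center D sits 9.7 in from both sides at D = (-35.2, 26.1). That places the tangent points at S = (-44.9, 26.1) on VS and L = (-35.2, 35.8) on LJ. Then cos ∠SDV = DS·DV / (|DS||DV|), giving 69.6°.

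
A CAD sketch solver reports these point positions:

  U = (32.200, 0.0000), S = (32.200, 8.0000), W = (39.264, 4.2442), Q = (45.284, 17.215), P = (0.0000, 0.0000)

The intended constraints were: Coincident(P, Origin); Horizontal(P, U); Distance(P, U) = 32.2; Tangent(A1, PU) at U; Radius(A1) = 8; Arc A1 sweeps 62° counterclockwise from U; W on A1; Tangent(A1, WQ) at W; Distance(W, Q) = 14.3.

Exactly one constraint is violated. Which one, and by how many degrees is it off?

Tangent(A1, WQ) at W — off by 3.10°.

P = (0.00, 0.00) ✓; P.y = 0.00, U.y = 0.00 ✓; |PU| = 32.20 ✓; ∠(SU, UP) = 90.00° ✓; |SU| = 8.000 ✓; bearing(S→W) − bearing(S→U) = 62.00° ✓; |SW| = 8.000 ✓; ∠(SW, WQ) = 86.90° ✗; |WQ| = 14.30 ✓.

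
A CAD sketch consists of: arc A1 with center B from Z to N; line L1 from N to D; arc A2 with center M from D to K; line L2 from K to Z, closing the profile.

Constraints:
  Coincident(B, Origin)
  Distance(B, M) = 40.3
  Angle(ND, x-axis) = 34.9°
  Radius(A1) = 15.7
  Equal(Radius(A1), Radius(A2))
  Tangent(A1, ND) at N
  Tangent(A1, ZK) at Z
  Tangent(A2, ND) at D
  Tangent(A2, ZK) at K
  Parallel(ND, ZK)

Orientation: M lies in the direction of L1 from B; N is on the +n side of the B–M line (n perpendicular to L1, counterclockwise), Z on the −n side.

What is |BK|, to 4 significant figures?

43.25

Tangency of A1 to both parallel lines with radius 15.7 puts N and Z at B ± 15.7·n: N = (-8.983, 12.88), Z = (8.983, -12.88). Equal radii place D and K the same way about M: D = M + 15.7·n = (24.07, 35.93), K = M − 15.7·n = (42.03, 10.18). Then |BK| = |K − B| = 43.25.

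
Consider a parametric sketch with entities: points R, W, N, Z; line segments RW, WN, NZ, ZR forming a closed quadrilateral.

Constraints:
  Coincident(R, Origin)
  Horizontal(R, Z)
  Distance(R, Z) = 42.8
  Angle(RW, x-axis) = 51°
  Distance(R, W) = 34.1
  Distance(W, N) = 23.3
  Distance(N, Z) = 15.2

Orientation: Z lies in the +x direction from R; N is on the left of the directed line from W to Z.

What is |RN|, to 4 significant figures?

44.48

R is at the origin; R and Z share the same y with |RZ| = 42.8 and Z in +x, so Z = (42.8, 0). RW runs at 51.0° with |RW| = 34.1, so W = (21.46, 26.50). N is determined by |WN| = 23.3 and |NZ| = 15.2 together: it lies at the intersection of circle(W, 23.3) and circle(Z, 15.2). With |WZ| = 34.02, the foot of the radical line on WZ is 21.60 from W and the perpendicular offset is √(23.3² − 21.60²) = 8.749. Taking the left-of-WZ solution: N = (41.82, 15.17).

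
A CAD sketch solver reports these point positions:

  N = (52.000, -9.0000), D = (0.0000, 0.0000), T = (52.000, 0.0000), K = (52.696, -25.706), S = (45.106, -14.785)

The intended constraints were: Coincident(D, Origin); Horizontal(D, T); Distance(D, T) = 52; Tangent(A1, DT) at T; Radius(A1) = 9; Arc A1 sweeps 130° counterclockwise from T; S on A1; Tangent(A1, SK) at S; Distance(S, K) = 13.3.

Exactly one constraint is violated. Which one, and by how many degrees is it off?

Tangent(A1, SK) at S — off by 5.20°.

D = (0.00, 0.00) ✓; D.y = 0.00, T.y = 0.00 ✓; |DT| = 52.00 ✓; ∠(NT, TD) = 90.00° ✓; |NT| = 9.000 ✓; bearing(N→S) − bearing(N→T) = 130.0° ✓; |NS| = 9.000 ✓; ∠(NS, SK) = 95.20° ✗; |SK| = 13.30 ✓.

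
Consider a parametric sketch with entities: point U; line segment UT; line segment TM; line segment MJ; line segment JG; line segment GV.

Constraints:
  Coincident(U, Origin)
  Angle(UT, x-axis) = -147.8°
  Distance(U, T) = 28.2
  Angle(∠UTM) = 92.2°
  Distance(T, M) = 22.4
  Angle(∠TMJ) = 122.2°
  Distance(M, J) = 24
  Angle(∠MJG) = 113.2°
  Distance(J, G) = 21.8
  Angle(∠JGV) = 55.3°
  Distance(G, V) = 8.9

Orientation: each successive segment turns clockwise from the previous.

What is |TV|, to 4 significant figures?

35.81

U is at the origin; UT runs at -147.8° with length 28.2, so T = (-23.86, -15.03). ∠UTM = 92.2° gives TM at 124.4° from the x-axis; with |TM| = 22.4, M = (-36.52, 3.455). ∠TMJ = 122.2° gives MJ at 66.60° from the x-axis; with |MJ| = 24.0, J = (-26.99, 25.48). ∠MJG = 113.2° gives JG at -0.2000° from the x-axis; with |JG| = 21.8, G = (-5.186, 25.41). ∠JGV = 55.3° gives GV at -124.9° from the x-axis; with |GV| = 8.9, V = (-10.28, 18.11). Then |TV| = |V − T| = 35.81.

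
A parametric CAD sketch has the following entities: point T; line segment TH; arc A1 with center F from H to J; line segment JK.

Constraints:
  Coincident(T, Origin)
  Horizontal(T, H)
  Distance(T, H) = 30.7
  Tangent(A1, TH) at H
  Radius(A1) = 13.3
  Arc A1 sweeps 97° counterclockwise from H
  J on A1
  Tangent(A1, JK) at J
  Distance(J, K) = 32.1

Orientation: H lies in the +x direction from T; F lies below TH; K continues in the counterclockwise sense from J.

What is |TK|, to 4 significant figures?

51.45

T is at the origin; TH is horizontal with |TH| = 30.7 and H on the +x side, so H = (30.70, 0.000). Tangency of A1 to TH means the radius FH is perpendicular to TH, so F = H + (0, -13.3) = (30.70, -13.30). On A1, H sits at bearing 90° from F; a 97° counterclockwise sweep puts J at bearing 187°, so J = F + 13.3·(cos 187°, sin 187°) = (17.50, -14.92). Tangency of A1 to JK means the radius FJ is perpendicular to JK, so JK runs along (−sin 187°, cos 187°); with |JK| = 32.1, K = (21.41, -46.78). Then |TK| = |K − T| = 51.45.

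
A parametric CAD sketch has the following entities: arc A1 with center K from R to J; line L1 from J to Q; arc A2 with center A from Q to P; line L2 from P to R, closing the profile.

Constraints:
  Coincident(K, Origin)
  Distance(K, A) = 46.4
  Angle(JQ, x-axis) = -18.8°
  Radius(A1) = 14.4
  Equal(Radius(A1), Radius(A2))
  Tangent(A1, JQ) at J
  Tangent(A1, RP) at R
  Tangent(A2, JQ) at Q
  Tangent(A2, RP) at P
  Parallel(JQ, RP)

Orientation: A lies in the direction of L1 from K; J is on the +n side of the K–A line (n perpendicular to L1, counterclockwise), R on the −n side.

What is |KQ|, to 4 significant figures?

48.58

Tangency of A1 to both parallel lines with radius 14.4 puts J and R at K ± 14.4·n: J = (4.641, 13.63), R = (-4.641, -13.63). Equal radii place Q and P the same way about A: Q = A + 14.4·n = (48.57, -1.321), P = A − 14.4·n = (39.28, -28.58). Then |KQ| = |Q − K| = 48.58.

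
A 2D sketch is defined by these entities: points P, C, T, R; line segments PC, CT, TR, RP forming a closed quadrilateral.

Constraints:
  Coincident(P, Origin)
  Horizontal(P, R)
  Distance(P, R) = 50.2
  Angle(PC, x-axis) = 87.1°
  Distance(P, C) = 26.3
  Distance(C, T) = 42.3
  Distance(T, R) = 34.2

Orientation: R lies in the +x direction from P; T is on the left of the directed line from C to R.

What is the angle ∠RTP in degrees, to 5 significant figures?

64.264°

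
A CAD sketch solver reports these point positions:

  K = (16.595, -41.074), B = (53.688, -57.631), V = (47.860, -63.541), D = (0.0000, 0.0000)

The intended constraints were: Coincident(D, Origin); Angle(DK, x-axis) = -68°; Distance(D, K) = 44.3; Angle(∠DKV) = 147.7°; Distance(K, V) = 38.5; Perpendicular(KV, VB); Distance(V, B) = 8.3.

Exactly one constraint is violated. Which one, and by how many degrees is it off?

Perpendicular(KV, VB) — off by 8.90°.

D = (0.00, 0.00) ✓; DK at -68.00° ✓; |DK| = 44.30 ✓; ∠DKV = 147.7° ✓; |KV| = 38.50 ✓; ∠(KV, VB) = 81.10° ✗; |VB| = 8.300 ✓.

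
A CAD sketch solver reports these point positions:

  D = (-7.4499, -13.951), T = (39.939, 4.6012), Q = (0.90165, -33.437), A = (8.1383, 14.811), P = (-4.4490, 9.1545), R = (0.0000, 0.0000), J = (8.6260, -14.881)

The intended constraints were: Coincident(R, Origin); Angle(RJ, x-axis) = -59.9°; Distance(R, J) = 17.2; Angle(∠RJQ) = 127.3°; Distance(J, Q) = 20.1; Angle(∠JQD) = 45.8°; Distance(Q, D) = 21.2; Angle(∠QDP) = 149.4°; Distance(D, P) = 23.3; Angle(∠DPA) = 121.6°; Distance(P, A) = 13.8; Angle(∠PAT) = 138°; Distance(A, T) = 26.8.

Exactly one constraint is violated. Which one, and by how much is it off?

Distance(A, T) = 26.8 — off by 6.60.

R = (0.00, 0.00) ✓; RJ at -59.90° ✓; |RJ| = 17.20 ✓; ∠RJQ = 127.3° ✓; |JQ| = 20.10 ✓; ∠JQD = 45.80° ✓; |QD| = 21.20 ✓; ∠QDP = 149.4° ✓; |DP| = 23.30 ✓; ∠DPA = 121.6° ✓; |PA| = 13.80 ✓; ∠PAT = 138.0° ✓; |AT| = 33.40 ✗.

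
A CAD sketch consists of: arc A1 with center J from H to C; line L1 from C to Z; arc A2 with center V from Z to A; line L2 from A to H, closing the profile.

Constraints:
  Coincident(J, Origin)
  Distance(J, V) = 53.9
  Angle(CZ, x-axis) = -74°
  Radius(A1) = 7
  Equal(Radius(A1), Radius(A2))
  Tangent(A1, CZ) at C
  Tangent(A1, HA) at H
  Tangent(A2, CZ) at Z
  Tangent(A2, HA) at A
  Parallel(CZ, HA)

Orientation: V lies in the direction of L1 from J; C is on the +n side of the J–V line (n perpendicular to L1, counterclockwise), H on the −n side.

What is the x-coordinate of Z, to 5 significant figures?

21.586

The slot axis is L1's direction at -74.0°, so u = (cos -74.0°, sin -74.0°) = (0.27564, -0.96126) and n = (−sin -74.0°, cos -74.0°) = (0.96126, 0.27564). J is at the origin and V lies 53.9 along u from J, so V = 53.9·u = (14.857, -51.812). Tangency of A1 to both parallel lines with radius 7.0 puts C and H at J ± 7.0·n: C = (6.7288, 1.9295), H = (-6.7288, -1.9295). Equal radii place Z and A the same way about V: Z = V + 7.0·n = (21.586, -49.883), A = V − 7.0·n = (8.1280, -53.741). So Z.x = 21.586.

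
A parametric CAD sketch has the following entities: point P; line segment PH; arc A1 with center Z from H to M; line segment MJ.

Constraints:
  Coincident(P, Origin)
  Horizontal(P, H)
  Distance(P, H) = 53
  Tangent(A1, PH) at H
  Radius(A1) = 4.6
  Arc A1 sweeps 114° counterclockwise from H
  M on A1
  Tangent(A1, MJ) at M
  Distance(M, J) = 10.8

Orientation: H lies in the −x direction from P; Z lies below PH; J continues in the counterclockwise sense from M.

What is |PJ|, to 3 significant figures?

55.3

P is at the origin; P and H share the same y with |PH| = 53.0 and H on the −x side, so H = (-53.0, 0.00). Tangency of A1 to PH means the radius ZH is perpendicular to PH, so Z = H + (0, -4.6) = (-53.0, -4.60). On A1, H sits at bearing 90° from Z; a 114° counterclockwise sweep puts M at bearing 204°, so M = Z + 4.6·(cos 204°, sin 204°) = (-57.2, -6.47). The tangent condition forces ZM to be normal to MJ, so MJ runs along (−sin 204°, cos 204°); with |MJ| = 10.8, J = (-52.8, -16.3). Then |PJ| = |J − P| = 55.3.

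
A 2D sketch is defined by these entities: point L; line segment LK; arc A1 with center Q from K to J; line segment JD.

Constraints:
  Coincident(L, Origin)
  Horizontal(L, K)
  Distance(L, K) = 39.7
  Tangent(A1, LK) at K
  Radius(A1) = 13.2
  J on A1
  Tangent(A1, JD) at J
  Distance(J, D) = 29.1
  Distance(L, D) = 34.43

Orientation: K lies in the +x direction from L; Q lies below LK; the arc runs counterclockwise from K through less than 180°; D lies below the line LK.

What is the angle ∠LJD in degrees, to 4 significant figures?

72.60°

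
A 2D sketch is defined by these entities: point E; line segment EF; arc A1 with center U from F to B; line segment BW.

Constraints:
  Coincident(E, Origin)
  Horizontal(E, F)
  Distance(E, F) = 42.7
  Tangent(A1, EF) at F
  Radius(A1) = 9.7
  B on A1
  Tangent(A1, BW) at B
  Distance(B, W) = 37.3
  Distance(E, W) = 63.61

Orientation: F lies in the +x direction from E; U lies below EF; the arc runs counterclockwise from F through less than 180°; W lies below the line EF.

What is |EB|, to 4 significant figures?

35.29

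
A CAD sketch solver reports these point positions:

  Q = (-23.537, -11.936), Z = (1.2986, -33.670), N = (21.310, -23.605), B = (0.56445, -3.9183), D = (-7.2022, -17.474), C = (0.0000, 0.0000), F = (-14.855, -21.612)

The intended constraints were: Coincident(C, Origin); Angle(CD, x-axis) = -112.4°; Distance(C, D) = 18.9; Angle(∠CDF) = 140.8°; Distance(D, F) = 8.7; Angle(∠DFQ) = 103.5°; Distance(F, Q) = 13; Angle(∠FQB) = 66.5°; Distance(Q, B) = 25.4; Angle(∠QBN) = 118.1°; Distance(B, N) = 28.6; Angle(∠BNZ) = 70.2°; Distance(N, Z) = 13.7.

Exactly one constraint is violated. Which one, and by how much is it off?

Distance(N, Z) = 13.7 — off by 8.70.

C = (0.00, 0.00) ✓; CD at -112.4° ✓; |CD| = 18.90 ✓; ∠CDF = 140.8° ✓; |DF| = 8.700 ✓; ∠DFQ = 103.5° ✓; |FQ| = 13.00 ✓; ∠FQB = 66.50° ✓; |QB| = 25.40 ✓; ∠QBN = 118.1° ✓; |BN| = 28.60 ✓; ∠BNZ = 70.20° ✓; |NZ| = 22.40 ✗.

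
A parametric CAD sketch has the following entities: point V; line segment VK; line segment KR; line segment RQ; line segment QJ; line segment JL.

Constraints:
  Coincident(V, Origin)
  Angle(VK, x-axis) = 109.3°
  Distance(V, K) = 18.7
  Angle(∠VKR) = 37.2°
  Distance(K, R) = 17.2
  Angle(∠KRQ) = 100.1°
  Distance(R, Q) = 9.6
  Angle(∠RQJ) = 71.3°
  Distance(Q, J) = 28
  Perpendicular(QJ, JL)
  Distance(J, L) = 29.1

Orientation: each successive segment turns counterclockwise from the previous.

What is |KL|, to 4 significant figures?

23.93

V is at the origin; VK runs at 109.3° with length 18.7, so K = (-6.181, 17.65). ∠VKR = 37.2° gives KR at -107.9° from the x-axis; with |KR| = 17.2, R = (-11.47, 1.282). ∠KRQ = 100.1° gives RQ at -28.00° from the x-axis; with |RQ| = 9.6, Q = (-2.991, -3.225). ∠RQJ = 71.3° gives QJ at 80.70° from the x-axis; with |QJ| = 28.0, J = (1.534, 24.41). QJ is perpendicular to JL, so JL runs at 170.7°; with |JL| = 29.1, L = (-27.18, 29.11). Then |KL| = |L − K| = 23.93.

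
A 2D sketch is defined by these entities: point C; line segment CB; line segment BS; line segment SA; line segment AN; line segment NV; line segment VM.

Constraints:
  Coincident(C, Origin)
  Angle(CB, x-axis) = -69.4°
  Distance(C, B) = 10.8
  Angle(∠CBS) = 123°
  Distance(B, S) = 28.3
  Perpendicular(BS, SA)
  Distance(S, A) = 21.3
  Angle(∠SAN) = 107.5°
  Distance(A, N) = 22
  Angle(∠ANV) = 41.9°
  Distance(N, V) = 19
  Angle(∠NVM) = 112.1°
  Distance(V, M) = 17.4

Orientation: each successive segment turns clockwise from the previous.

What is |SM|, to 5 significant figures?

15.315

C is at the origin; CB runs at -69.4° with length 10.8, so B = (3.7999, -10.109). ∠CBS = 123.0° gives BS at -126.40° from the x-axis; with |BS| = 28.3, S = (-12.994, -32.888). BS ⟂ SA, so SA runs at 143.60°; with |SA| = 21.3, A = (-30.138, -20.248). ∠SAN = 107.5° gives AN at 71.100° from the x-axis; with |AN| = 22.0, N = (-23.012, 0.56576). ∠ANV = 41.9° gives NV at -67.000° from the x-axis; with |NV| = 19.0, V = (-15.588, -16.924). ∠NVM = 112.1° gives VM at -134.90° from the x-axis; with |VM| = 17.4, M = (-27.870, -29.249). Then |SM| = |M − S| = 15.315.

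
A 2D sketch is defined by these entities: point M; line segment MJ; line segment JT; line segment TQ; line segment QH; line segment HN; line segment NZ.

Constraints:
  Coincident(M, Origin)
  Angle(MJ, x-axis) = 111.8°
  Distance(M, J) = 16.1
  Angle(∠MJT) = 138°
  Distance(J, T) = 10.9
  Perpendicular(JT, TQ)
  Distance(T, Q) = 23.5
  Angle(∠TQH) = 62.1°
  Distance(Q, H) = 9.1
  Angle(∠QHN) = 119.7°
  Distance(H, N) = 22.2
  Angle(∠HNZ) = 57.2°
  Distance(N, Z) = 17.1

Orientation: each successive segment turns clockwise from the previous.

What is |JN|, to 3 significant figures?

3.65

M is at the origin; MJ runs at 111.8° with length 16.1, so J = (-5.98, 14.9). ∠MJT = 138.0° gives JT at 69.8° from the x-axis; with |JT| = 10.9, T = (-2.22, 25.2). JT is perpendicular to TQ, so TQ runs at -20.2°; with |TQ| = 23.5, Q = (19.8, 17.1). ∠TQH = 62.1° gives QH at -138° from the x-axis; with |QH| = 9.1, H = (13.1, 11.0). ∠QHN = 119.7° gives HN at 162° from the x-axis; with |HN| = 22.2, N = (-8.00, 18.0). Then |JN| = |N − J| = 3.65.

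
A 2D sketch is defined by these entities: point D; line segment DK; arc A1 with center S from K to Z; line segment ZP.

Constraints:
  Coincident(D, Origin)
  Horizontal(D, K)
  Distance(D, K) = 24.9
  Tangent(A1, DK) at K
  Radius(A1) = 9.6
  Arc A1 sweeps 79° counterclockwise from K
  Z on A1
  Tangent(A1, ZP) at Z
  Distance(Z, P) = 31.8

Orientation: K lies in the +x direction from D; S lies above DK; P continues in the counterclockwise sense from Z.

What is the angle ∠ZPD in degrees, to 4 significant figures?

35.02°

D is at the origin; D and K share the same y with |DK| = 24.9 and K on the +x side, so K = (24.90, 0.000). A1 meets DK tangentially, so SK is at right angles to DK, so S = K + (0, 9.6) = (24.90, 9.600). On A1, K sits at bearing -90° from S; a 79° counterclockwise sweep puts Z at bearing -11°, so Z = S + 9.6·(cos -11°, sin -11°) = (34.32, 7.768). Tangency of A1 to ZP means the radius SZ is perpendicular to ZP, so ZP runs along (−sin -11°, cos -11°); with |ZP| = 31.8, P = (40.39, 38.98). Then cos ∠ZPD = PZ·PD / (|PZ||PD|), giving 35.02°.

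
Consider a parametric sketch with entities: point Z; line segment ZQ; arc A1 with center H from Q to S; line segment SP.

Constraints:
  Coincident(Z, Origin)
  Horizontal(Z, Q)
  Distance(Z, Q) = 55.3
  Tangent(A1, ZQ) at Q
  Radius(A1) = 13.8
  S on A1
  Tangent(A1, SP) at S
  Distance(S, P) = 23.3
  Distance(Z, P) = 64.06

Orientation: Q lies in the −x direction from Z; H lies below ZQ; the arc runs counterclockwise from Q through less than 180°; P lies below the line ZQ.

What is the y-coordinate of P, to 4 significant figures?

-40.31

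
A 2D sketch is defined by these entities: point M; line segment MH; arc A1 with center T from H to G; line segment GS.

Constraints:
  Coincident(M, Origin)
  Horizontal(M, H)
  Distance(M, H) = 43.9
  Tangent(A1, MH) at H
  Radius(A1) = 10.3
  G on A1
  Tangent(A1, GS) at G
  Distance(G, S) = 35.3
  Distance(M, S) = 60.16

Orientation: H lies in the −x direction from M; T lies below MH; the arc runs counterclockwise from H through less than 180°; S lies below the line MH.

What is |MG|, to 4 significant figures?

55.20

M is at the origin; M and H share the same y with |MH| = 43.9 and H on the −x side, so H = (-43.90, 0.000). The tangent condition forces TH to be normal to MH, so T = H + (0, -10.3) = (-43.90, -10.30). Since TG ⟂ GS (tangency), |TS| = √(10.3² + 35.3²) = 36.77 regardless of where G sits on A1. So S lies on both circle(M, 60.16) and circle(T, 36.77); the below-MH intersection is S = (-38.04, -46.60). G is the foot of the tangent from S: G = (-53.20, -14.72).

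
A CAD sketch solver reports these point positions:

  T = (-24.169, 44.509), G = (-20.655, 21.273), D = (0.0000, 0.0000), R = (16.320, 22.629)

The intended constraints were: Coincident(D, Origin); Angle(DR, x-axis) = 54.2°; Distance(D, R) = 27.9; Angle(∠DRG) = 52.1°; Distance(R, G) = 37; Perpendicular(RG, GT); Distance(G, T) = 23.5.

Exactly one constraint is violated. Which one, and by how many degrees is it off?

Perpendicular(RG, GT) — off by 6.50°.

D = (0.00, 0.00) ✓; DR at 54.20° ✓; |DR| = 27.90 ✓; ∠DRG = 52.10° ✓; |RG| = 37.00 ✓; ∠(RG, GT) = 83.50° ✗; |GT| = 23.50 ✓.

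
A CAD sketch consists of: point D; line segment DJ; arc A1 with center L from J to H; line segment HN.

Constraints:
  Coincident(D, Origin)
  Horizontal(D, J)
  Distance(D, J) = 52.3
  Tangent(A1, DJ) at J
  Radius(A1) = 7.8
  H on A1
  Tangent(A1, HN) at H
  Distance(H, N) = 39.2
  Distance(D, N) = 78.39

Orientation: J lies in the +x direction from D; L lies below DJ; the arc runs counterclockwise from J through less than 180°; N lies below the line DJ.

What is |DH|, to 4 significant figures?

46.77

Checks: D.y = 0.00, J.y = 0.00 ✓; |LH| = 7.800 ✓; ∠(LH, HN) = 90.00° ✓; |HN| = 39.20 ✓; |DN| = 78.39 ✓.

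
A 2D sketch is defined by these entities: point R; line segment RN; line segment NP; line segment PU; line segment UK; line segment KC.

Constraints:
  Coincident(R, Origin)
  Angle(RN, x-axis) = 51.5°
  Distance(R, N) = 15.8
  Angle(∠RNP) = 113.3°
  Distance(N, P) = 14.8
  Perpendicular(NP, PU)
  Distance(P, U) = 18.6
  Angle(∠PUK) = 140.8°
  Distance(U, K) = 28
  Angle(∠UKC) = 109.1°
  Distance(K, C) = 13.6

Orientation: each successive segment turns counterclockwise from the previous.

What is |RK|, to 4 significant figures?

26.00

R is at the origin; RN runs at 51.5° with length 15.8, so N = (9.836, 12.37). ∠RNP = 113.3° gives NP at 118.2° from the x-axis; with |NP| = 14.8, P = (2.842, 25.41). NP is perpendicular to PU, so PU runs at -151.8°; with |PU| = 18.6, U = (-13.55, 16.62). ∠PUK = 140.8° gives UK at -112.6° from the x-axis; with |UK| = 28.0, K = (-24.31, -9.231). Then |RK| = |K − R| = 26.00.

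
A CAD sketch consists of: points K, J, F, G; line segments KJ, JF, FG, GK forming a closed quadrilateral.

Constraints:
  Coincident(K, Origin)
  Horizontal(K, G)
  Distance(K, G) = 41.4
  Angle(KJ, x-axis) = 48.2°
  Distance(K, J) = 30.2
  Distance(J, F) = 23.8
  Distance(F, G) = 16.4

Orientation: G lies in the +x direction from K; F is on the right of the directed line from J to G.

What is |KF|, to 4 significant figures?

25.03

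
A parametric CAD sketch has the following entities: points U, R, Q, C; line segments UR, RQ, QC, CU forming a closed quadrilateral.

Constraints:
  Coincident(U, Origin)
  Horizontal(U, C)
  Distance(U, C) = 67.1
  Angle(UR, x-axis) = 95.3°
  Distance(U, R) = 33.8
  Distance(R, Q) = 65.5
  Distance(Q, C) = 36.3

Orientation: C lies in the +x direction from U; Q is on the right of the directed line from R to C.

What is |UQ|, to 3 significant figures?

40.7

Checks: |RQ| = 65.50 ✓; |QC| = 36.30 ✓.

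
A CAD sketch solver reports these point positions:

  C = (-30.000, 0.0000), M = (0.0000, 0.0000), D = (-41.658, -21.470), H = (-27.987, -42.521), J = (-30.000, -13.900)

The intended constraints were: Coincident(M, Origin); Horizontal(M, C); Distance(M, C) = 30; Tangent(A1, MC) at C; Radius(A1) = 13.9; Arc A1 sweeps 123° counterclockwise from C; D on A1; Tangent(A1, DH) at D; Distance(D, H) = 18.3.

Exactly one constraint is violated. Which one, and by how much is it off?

Distance(D, H) = 18.3 — off by 6.80.

M = (0.00, 0.00) ✓; M.y = 0.00, C.y = 0.00 ✓; |MC| = 30.00 ✓; ∠(JC, CM) = 90.00° ✓; |JC| = 13.90 ✓; bearing(J→D) − bearing(J→C) = 123.0° ✓; |JD| = 13.90 ✓; ∠(JD, DH) = 90.00° ✓; |DH| = 25.10 ✗.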